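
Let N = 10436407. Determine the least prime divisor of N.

10436407 is odd.
Digit sum 25, not divisible by 3.
Ends in 7: not divisible by 5.
7: 10436407 = 7·1490915 + 2
11: 10436407 = 11·948764 + 3
13: 10436407 = 13·802800 + 7
17: 10436407 = 17·613906 + 5
19: 10436407 = 19·549284 + 11
23: 10436407 = 23·453756 + 19
29: 10436407 = 29·359876 + 3
31: 10436407 = 31·336658 + 9
37: 10436407 = 37·282065 + 2
41: 10436407 = 41·254546 + 21
43: 10436407 = 43·242707 + 6
47: 10436407 = 47·222051 + 10
53: 10436407 = 53·196913 + 18
59: 10436407 = 59·176888 + 15
61: 10436407 = 61·171088 + 39
67: 10436407 = 67·155767 + 18
71: 10436407 = 71·146991 + 46
73: 10436407 = 73·142964 + 35
79: 10436407 = 79·132106 + 33
83: 10436407 = 83·125739 + 70
89: 10436407 = 89·117263

89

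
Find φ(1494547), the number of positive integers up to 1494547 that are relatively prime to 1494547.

Factor: 1494547 = 53 · 163 · 173.
φ(1494547) = (53−1) · (163−1) · (173−1) = 52 · 162 · 172 = 1448928.

1448928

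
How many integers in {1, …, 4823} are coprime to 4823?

Factor: 4823 = 7 · 13 · 53.
φ(4823) = (7−1) · (13−1) · (53−1) = 6 · 12 · 52 = 3744.

3744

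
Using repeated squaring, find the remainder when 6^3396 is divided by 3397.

6^1 ≡ 6 (mod 3397)
6^2 ≡ 6^2 = 36 ≡ 36 (mod 3397)
6^4 ≡ 36^2 = 1296 ≡ 1296 (mod 3397)
6^8 ≡ 1296^2 = 1679616 ≡ 1498 (mod 3397)
6^16 ≡ 1498^2 = 2244004 ≡ 1984 (mod 3397)
6^32 ≡ 1984^2 = 3936256 ≡ 2530 (mod 3397)
6^64 ≡ 2530^2 = 6400900 ≡ 952 (mod 3397)
6^128 ≡ 952^2 = 906304 ≡ 2702 (mod 3397)
6^256 ≡ 2702^2 = 7300804 ≡ 651 (mod 3397)
6^512 ≡ 651^2 = 423801 ≡ 2573 (mod 3397)
6^1024 ≡ 2573^2 = 6620329 ≡ 2973 (mod 3397)
6^2048 ≡ 2973^2 = 8838729 ≡ 3132 (mod 3397)
3396 = 2048 + 1024 + 256 + 64 + 4 in binary powers of 2.
So 6^3396 ≡ 3132 · 2973 · 651 · 952 · 1296 ≡ 732 (mod 3397).
Since 732 ≠ 1, base 6 is a Fermat witness: 3397 is composite.

732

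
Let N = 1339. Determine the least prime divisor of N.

1339 is odd.
Digit sum 16, not divisible by 3.
Ends in 9: not divisible by 5.
7: 1339 = 7·191 + 2
11: 1339 = 11·121 + 8
13: 1339 = 13·103

13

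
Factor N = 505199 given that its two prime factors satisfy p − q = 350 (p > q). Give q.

557

Since p = q + 350, we have 505199 = q(q + 350), so q² + 350q − 505199 = 0.
Discriminant: 350² + 4·505199 = 122500 + 2020796 = 2143296; √2143296 = 1464.
q = (−350 + 1464)/2 = 557, and p = q + 350 = 907.
Check: 557 · 907 = 505199.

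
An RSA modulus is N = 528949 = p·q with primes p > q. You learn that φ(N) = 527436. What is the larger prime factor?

φ(n) = (p−1)(q−1) = n − (p+q) + 1, so p + q = 528949 − 527436 + 1 = 1514.
p and q are the roots of t² − 1514t + 528949 = 0.
Discriminant: 1514² − 4·528949 = 2292196 − 2115796 = 176400; √176400 = 420.
q = (1514 − 420)/2 = 547, p = (1514 + 420)/2 = 967.
Check: 547 · 967 = 528949.

967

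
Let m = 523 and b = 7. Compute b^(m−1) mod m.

7^1 ≡ 7 (mod 523)
7^2 ≡ 7^2 = 49 ≡ 49 (mod 523)
7^4 ≡ 49^2 = 2401 ≡ 309 (mod 523)
7^8 ≡ 309^2 = 95481 ≡ 295 (mod 523)
7^16 ≡ 295^2 = 87025 ≡ 207 (mod 523)
7^32 ≡ 207^2 = 42849 ≡ 486 (mod 523)
7^64 ≡ 486^2 = 236196 ≡ 323 (mod 523)
7^128 ≡ 323^2 = 104329 ≡ 252 (mod 523)
7^256 ≡ 252^2 = 63504 ≡ 221 (mod 523)
7^512 ≡ 221^2 = 48841 ≡ 202 (mod 523)
522 = 512 + 8 + 2 in binary powers of 2.
So 7^522 ≡ 202 · 295 · 49 ≡ 1 (mod 523).
Since the result is 1, base 7 gives no evidence that 523 is composite.

1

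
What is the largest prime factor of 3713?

3713 = 47 · 79
79 is prime.
So 3713 = 47 · 79; the largest prime factor is 79.

79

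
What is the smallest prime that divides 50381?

50381 is odd.
Digit sum 17, not divisible by 3.
Ends in 1: not divisible by 5.
7: 50381 = 7·7197 + 2
11: 50381 = 11·4580 + 1
13: 50381 = 13·3875 + 6
17: 50381 = 17·2963 + 10
19: 50381 = 19·2651 + 12
23: 50381 = 23·2190 + 11
29: 50381 = 29·1737 + 8
31: 50381 = 31·1625 + 6
37: 50381 = 37·1361 + 24
41: 50381 = 41·1228 + 33
43: 50381 = 43·1171 + 28
47: 50381 = 47·1071 + 44
53: 50381 = 53·950 + 31
59: 50381 = 59·853 + 54
61: 50381 = 61·825 + 56
67: 50381 = 67·751 + 64
71: 50381 = 71·709 + 42
73: 50381 = 73·690 + 11
79: 50381 = 79·637 + 58
83: 50381 = 83·607

83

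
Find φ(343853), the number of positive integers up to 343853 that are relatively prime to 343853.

Factor: 343853 = 29 · 71 · 167.
φ(343853) = (29−1) · (71−1) · (167−1) = 28 · 70 · 166 = 325360.

325360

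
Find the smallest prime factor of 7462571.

7462571 is odd.
Digit sum 32, not divisible by 3.
Ends in 1: not divisible by 5.
7: 7462571 = 7·1066081 + 4
11: 7462571 = 11·678415 + 6
13: 7462571 = 13·574043 + 12
17: 7462571 = 17·438974 + 13
19: 7462571 = 19·392766 + 17
23: 7462571 = 23·324459 + 14
29: 7462571 = 29·257330 + 1
31: 7462571 = 31·240728 + 3
37: 7462571 = 37·201691 + 4
41: 7462571 = 41·182013 + 38
43: 7462571 = 43·173548 + 7
47: 7462571 = 47·158778 + 5
53: 7462571 = 53·140803 + 12
59: 7462571 = 59·126484 + 15
61: 7462571 = 61·122337 + 14
67: 7462571 = 67·111381 + 44
71: 7462571 = 71·105106 + 45
73: 7462571 = 73·102227

73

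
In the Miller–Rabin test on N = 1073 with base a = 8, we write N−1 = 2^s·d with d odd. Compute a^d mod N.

177

1073 − 1 = 1072 = 2^4 · 67, so d = 67.
8^1 ≡ 8 (mod 1073)
8^2 ≡ 8^2 = 64 ≡ 64 (mod 1073)
8^4 ≡ 64^2 = 4096 ≡ 877 (mod 1073)
8^8 ≡ 877^2 = 769129 ≡ 861 (mod 1073)
8^16 ≡ 861^2 = 741321 ≡ 951 (mod 1073)
8^32 ≡ 951^2 = 904401 ≡ 935 (mod 1073)
8^64 ≡ 935^2 = 874225 ≡ 803 (mod 1073)
67 = 64 + 2 + 1 in binary powers of 2.
So 8^67 ≡ 803 · 64 · 8 ≡ 177 (mod 1073).
Squaring chain: 177 → 212 → 951 → 935; never reaches −1, so base 8 is a Miller–Rabin witness that 1073 is composite.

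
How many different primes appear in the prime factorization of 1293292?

6

1293292 = 2^2 · 323323
323323 = 7 · 46189
46189 = 11 · 4199
4199 = 13 · 323
323 = 17 · 19
1293292 = 2^2 · 7 · 11 · 13 · 17 · 19, which has 6 distinct prime factors.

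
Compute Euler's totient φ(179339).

173160

Factor: 179339 = 37^2 · 131.
φ(179339) = 37^1·(37−1) · (131−1) = 1332 · 130 = 173160.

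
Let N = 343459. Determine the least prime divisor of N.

343459 is odd.
Digit sum 28, not divisible by 3.
Ends in 9: not divisible by 5.
7: 343459 = 7·49065 + 4
11: 343459 = 11·31223 + 6
13: 343459 = 13·26419 + 12
17: 343459 = 17·20203 + 8
19: 343459 = 19·18076 + 15
23: 343459 = 23·14933

23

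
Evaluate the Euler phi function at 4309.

4140

Factor: 4309 = 31 · 139.
φ(4309) = (31−1) · (139−1) = 30 · 138 = 4140.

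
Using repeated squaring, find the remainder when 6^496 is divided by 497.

435

6^1 ≡ 6 (mod 497)
6^2 ≡ 6^2 = 36 ≡ 36 (mod 497)
6^4 ≡ 36^2 = 1296 ≡ 302 (mod 497)
6^8 ≡ 302^2 = 91204 ≡ 253 (mod 497)
6^16 ≡ 253^2 = 64009 ≡ 393 (mod 497)
6^32 ≡ 393^2 = 154449 ≡ 379 (mod 497)
6^64 ≡ 379^2 = 143641 ≡ 8 (mod 497)
6^128 ≡ 8^2 = 64 ≡ 64 (mod 497)
6^256 ≡ 64^2 = 4096 ≡ 120 (mod 497)
496 = 256 + 128 + 64 + 32 + 16 in binary powers of 2.
So 6^496 ≡ 120 · 64 · 8 · 379 · 393 ≡ 435 (mod 497).
Since 435 ≠ 1, base 6 is a Fermat witness: 497 is composite.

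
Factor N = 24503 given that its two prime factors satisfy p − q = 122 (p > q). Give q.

Since p = q + 122, we have 24503 = q(q + 122), so q² + 122q − 24503 = 0.
Discriminant: 122² + 4·24503 = 14884 + 98012 = 112896; √112896 = 336.
q = (−122 + 336)/2 = 107, and p = q + 122 = 229.
Check: 107 · 229 = 24503.

107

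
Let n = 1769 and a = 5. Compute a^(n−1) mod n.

1669

5^1 ≡ 5 (mod 1769)
5^2 ≡ 5^2 = 25 ≡ 25 (mod 1769)
5^4 ≡ 25^2 = 625 ≡ 625 (mod 1769)
5^8 ≡ 625^2 = 390625 ≡ 1445 (mod 1769)
5^16 ≡ 1445^2 = 2088025 ≡ 605 (mod 1769)
5^32 ≡ 605^2 = 366025 ≡ 1611 (mod 1769)
5^64 ≡ 1611^2 = 2595321 ≡ 198 (mod 1769)
5^128 ≡ 198^2 = 39204 ≡ 286 (mod 1769)
5^256 ≡ 286^2 = 81796 ≡ 422 (mod 1769)
5^512 ≡ 422^2 = 178084 ≡ 1184 (mod 1769)
5^1024 ≡ 1184^2 = 1401856 ≡ 808 (mod 1769)
1768 = 1024 + 512 + 128 + 64 + 32 + 8 in binary powers of 2.
So 5^1768 ≡ 808 · 1184 · 286 · 198 · 1611 · 1445 ≡ 1669 (mod 1769).
Since 1669 ≠ 1, base 5 is a Fermat witness: 1769 is composite.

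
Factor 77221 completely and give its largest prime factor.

77221 = 31 · 2491
2491 = 47 · 53
53 is prime.
So 77221 = 31 · 47 · 53; the largest prime factor is 53.

53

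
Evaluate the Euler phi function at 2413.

2268

Factor: 2413 = 19 · 127.
φ(2413) = (19−1) · (127−1) = 18 · 126 = 2268.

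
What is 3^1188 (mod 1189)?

3^1 ≡ 3 (mod 1189)
3^2 ≡ 3^2 = 9 ≡ 9 (mod 1189)
3^4 ≡ 9^2 = 81 ≡ 81 (mod 1189)
3^8 ≡ 81^2 = 6561 ≡ 616 (mod 1189)
3^16 ≡ 616^2 = 379456 ≡ 165 (mod 1189)
3^32 ≡ 165^2 = 27225 ≡ 1067 (mod 1189)
3^64 ≡ 1067^2 = 1138489 ≡ 616 (mod 1189)
3^128 ≡ 616^2 = 379456 ≡ 165 (mod 1189)
3^256 ≡ 165^2 = 27225 ≡ 1067 (mod 1189)
3^512 ≡ 1067^2 = 1138489 ≡ 616 (mod 1189)
3^1024 ≡ 616^2 = 379456 ≡ 165 (mod 1189)
1188 = 1024 + 128 + 32 + 4 in binary powers of 2.
So 3^1188 ≡ 165 · 165 · 1067 · 81 ≡ 1147 (mod 1189).
Since 1147 ≠ 1, base 3 is a Fermat witness: 1189 is composite.

1147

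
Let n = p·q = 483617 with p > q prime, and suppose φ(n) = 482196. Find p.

φ(n) = (p−1)(q−1) = n − (p+q) + 1, so p + q = 483617 − 482196 + 1 = 1422.
p and q are the roots of t² − 1422t + 483617 = 0.
Discriminant: 1422² − 4·483617 = 2022084 − 1934468 = 87616; √87616 = 296.
q = (1422 − 296)/2 = 563, p = (1422 + 296)/2 = 859.
Check: 563 · 859 = 483617.

859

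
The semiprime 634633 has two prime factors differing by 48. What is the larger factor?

Since p = q + 48, we have 634633 = q(q + 48), so q² + 48q − 634633 = 0.
Discriminant: 48² + 4·634633 = 2304 + 2538532 = 2540836; √2540836 = 1594.
q = (−48 + 1594)/2 = 773, and p = q + 48 = 821.
Check: 773 · 821 = 634633.

821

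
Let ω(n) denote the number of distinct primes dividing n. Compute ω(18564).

18564 = 2^2 · 4641
4641 = 3 · 1547
1547 = 7 · 221
221 = 13 · 17
18564 = 2^2 · 3 · 7 · 13 · 17, which has 5 distinct prime factors.

5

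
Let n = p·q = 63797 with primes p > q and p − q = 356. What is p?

Since p = q + 356, we have 63797 = q(q + 356), so q² + 356q − 63797 = 0.
Discriminant: 356² + 4·63797 = 126736 + 255188 = 381924; √381924 = 618.
q = (−356 + 618)/2 = 131, and p = q + 356 = 487.
Check: 131 · 487 = 63797.

487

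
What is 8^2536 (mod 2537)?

21

8^1 ≡ 8 (mod 2537)
8^2 ≡ 8^2 = 64 ≡ 64 (mod 2537)
8^4 ≡ 64^2 = 4096 ≡ 1559 (mod 2537)
8^8 ≡ 1559^2 = 2430481 ≡ 35 (mod 2537)
8^16 ≡ 35^2 = 1225 ≡ 1225 (mod 2537)
8^32 ≡ 1225^2 = 1500625 ≡ 1258 (mod 2537)
8^64 ≡ 1258^2 = 1582564 ≡ 2013 (mod 2537)
8^128 ≡ 2013^2 = 4052169 ≡ 580 (mod 2537)
8^256 ≡ 580^2 = 336400 ≡ 1516 (mod 2537)
8^512 ≡ 1516^2 = 2298256 ≡ 2271 (mod 2537)
8^1024 ≡ 2271^2 = 5157441 ≡ 2257 (mod 2537)
8^2048 ≡ 2257^2 = 5094049 ≡ 2290 (mod 2537)
2536 = 2048 + 256 + 128 + 64 + 32 + 8 in binary powers of 2.
So 8^2536 ≡ 2290 · 1516 · 580 · 2013 · 1258 · 35 ≡ 21 (mod 2537).
Since 21 ≠ 1, base 8 is a Fermat witness: 2537 is composite.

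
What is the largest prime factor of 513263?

89

513263 = 73 · 7031
7031 = 79 · 89
89 is prime.
So 513263 = 73 · 79 · 89; the largest prime factor is 89.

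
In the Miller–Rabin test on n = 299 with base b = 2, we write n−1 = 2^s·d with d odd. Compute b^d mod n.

110

299 − 1 = 298 = 2^1 · 149, so d = 149.
2^1 ≡ 2 (mod 299)
2^2 ≡ 2^2 = 4 ≡ 4 (mod 299)
2^4 ≡ 4^2 = 16 ≡ 16 (mod 299)
2^8 ≡ 16^2 = 256 ≡ 256 (mod 299)
2^16 ≡ 256^2 = 65536 ≡ 55 (mod 299)
2^32 ≡ 55^2 = 3025 ≡ 35 (mod 299)
2^64 ≡ 35^2 = 1225 ≡ 29 (mod 299)
2^128 ≡ 29^2 = 841 ≡ 243 (mod 299)
149 = 128 + 16 + 4 + 1 in binary powers of 2.
So 2^149 ≡ 243 · 55 · 16 · 2 ≡ 110 (mod 299).
Squaring chain: 110; never reaches −1, so base 2 is a Miller–Rabin witness that 299 is composite.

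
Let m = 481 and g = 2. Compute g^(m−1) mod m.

248

2^1 ≡ 2 (mod 481)
2^2 ≡ 2^2 = 4 ≡ 4 (mod 481)
2^4 ≡ 4^2 = 16 ≡ 16 (mod 481)
2^8 ≡ 16^2 = 256 ≡ 256 (mod 481)
2^16 ≡ 256^2 = 65536 ≡ 120 (mod 481)
2^32 ≡ 120^2 = 14400 ≡ 451 (mod 481)
2^64 ≡ 451^2 = 203401 ≡ 419 (mod 481)
2^128 ≡ 419^2 = 175561 ≡ 477 (mod 481)
2^256 ≡ 477^2 = 227529 ≡ 16 (mod 481)
480 = 256 + 128 + 64 + 32 in binary powers of 2.
So 2^480 ≡ 16 · 477 · 419 · 451 ≡ 248 (mod 481).
Since 248 ≠ 1, base 2 is a Fermat witness: 481 is composite.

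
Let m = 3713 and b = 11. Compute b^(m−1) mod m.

2453

11^1 ≡ 11 (mod 3713)
11^2 ≡ 11^2 = 121 ≡ 121 (mod 3713)
11^4 ≡ 121^2 = 14641 ≡ 3502 (mod 3713)
11^8 ≡ 3502^2 = 12264004 ≡ 3678 (mod 3713)
11^16 ≡ 3678^2 = 13527684 ≡ 1225 (mod 3713)
11^32 ≡ 1225^2 = 1500625 ≡ 573 (mod 3713)
11^64 ≡ 573^2 = 328329 ≡ 1585 (mod 3713)
11^128 ≡ 1585^2 = 2512225 ≡ 2237 (mod 3713)
11^256 ≡ 2237^2 = 5004169 ≡ 2758 (mod 3713)
11^512 ≡ 2758^2 = 7606564 ≡ 2340 (mod 3713)
11^1024 ≡ 2340^2 = 5475600 ≡ 2638 (mod 3713)
11^2048 ≡ 2638^2 = 6959044 ≡ 882 (mod 3713)
3712 = 2048 + 1024 + 512 + 128 in binary powers of 2.
So 11^3712 ≡ 882 · 2638 · 2340 · 2237 ≡ 2453 (mod 3713).
Since 2453 ≠ 1, base 11 is a Fermat witness: 3713 is composite.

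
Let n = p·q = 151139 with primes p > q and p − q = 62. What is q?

359

Since p = q + 62, we have 151139 = q(q + 62), so q² + 62q − 151139 = 0.
Discriminant: 62² + 4·151139 = 3844 + 604556 = 608400; √608400 = 780.
q = (−62 + 780)/2 = 359, and p = q + 62 = 421.
Check: 359 · 421 = 151139.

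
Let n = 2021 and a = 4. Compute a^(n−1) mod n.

4^1 ≡ 4 (mod 2021)
4^2 ≡ 4^2 = 16 ≡ 16 (mod 2021)
4^4 ≡ 16^2 = 256 ≡ 256 (mod 2021)
4^8 ≡ 256^2 = 65536 ≡ 864 (mod 2021)
4^16 ≡ 864^2 = 746496 ≡ 747 (mod 2021)
4^32 ≡ 747^2 = 558009 ≡ 213 (mod 2021)
4^64 ≡ 213^2 = 45369 ≡ 907 (mod 2021)
4^128 ≡ 907^2 = 822649 ≡ 102 (mod 2021)
4^256 ≡ 102^2 = 10404 ≡ 299 (mod 2021)
4^512 ≡ 299^2 = 89401 ≡ 477 (mod 2021)
4^1024 ≡ 477^2 = 227529 ≡ 1177 (mod 2021)
2020 = 1024 + 512 + 256 + 128 + 64 + 32 + 4 in binary powers of 2.
So 4^2020 ≡ 1177 · 477 · 299 · 102 · 907 · 213 · 256 ≡ 385 (mod 2021).
Since 385 ≠ 1, base 4 is a Fermat witness: 2021 is composite.

385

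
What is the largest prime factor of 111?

37

111 = 3 · 37
37 is prime.
So 111 = 3 · 37; the largest prime factor is 37.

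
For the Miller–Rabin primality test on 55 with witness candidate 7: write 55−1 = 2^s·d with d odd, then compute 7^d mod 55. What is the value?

55 − 1 = 54 = 2^1 · 27, so d = 27.
7^1 ≡ 7 (mod 55)
7^2 ≡ 7^2 = 49 ≡ 49 (mod 55)
7^4 ≡ 49^2 = 2401 ≡ 36 (mod 55)
7^8 ≡ 36^2 = 1296 ≡ 31 (mod 55)
7^16 ≡ 31^2 = 961 ≡ 26 (mod 55)
27 = 16 + 8 + 2 + 1 in binary powers of 2.
So 7^27 ≡ 26 · 31 · 49 · 7 ≡ 28 (mod 55).
Squaring chain: 28; never reaches −1, so base 7 is a Miller–Rabin witness that 55 is composite.

28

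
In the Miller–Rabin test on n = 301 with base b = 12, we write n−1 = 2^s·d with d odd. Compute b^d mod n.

118

301 − 1 = 300 = 2^2 · 75, so d = 75.
12^1 ≡ 12 (mod 301)
12^2 ≡ 12^2 = 144 ≡ 144 (mod 301)
12^4 ≡ 144^2 = 20736 ≡ 268 (mod 301)
12^8 ≡ 268^2 = 71824 ≡ 186 (mod 301)
12^16 ≡ 186^2 = 34596 ≡ 282 (mod 301)
12^32 ≡ 282^2 = 79524 ≡ 60 (mod 301)
12^64 ≡ 60^2 = 3600 ≡ 289 (mod 301)
75 = 64 + 8 + 2 + 1 in binary powers of 2.
So 12^75 ≡ 289 · 186 · 144 · 12 ≡ 118 (mod 301).
Squaring chain: 118 → 78; never reaches −1, so base 12 is a Miller–Rabin witness that 301 is composite.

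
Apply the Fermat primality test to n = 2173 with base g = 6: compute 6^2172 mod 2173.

6^1 ≡ 6 (mod 2173)
6^2 ≡ 6^2 = 36 ≡ 36 (mod 2173)
6^4 ≡ 36^2 = 1296 ≡ 1296 (mod 2173)
6^8 ≡ 1296^2 = 1679616 ≡ 2060 (mod 2173)
6^16 ≡ 2060^2 = 4243600 ≡ 1904 (mod 2173)
6^32 ≡ 1904^2 = 3625216 ≡ 652 (mod 2173)
6^64 ≡ 652^2 = 425104 ≡ 1369 (mod 2173)
6^128 ≡ 1369^2 = 1874161 ≡ 1035 (mod 2173)
6^256 ≡ 1035^2 = 1071225 ≡ 2109 (mod 2173)
6^512 ≡ 2109^2 = 4447881 ≡ 1923 (mod 2173)
6^1024 ≡ 1923^2 = 3697929 ≡ 1656 (mod 2173)
6^2048 ≡ 1656^2 = 2742336 ≡ 10 (mod 2173)
2172 = 2048 + 64 + 32 + 16 + 8 + 4 in binary powers of 2.
So 6^2172 ≡ 10 · 1369 · 652 · 1904 · 2060 · 1296 ≡ 1849 (mod 2173).
Since 1849 ≠ 1, base 6 is a Fermat witness: 2173 is composite.

1849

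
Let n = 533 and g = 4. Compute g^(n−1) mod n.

139

4^1 ≡ 4 (mod 533)
4^2 ≡ 4^2 = 16 ≡ 16 (mod 533)
4^4 ≡ 16^2 = 256 ≡ 256 (mod 533)
4^8 ≡ 256^2 = 65536 ≡ 510 (mod 533)
4^16 ≡ 510^2 = 260100 ≡ 529 (mod 533)
4^32 ≡ 529^2 = 279841 ≡ 16 (mod 533)
4^64 ≡ 16^2 = 256 ≡ 256 (mod 533)
4^128 ≡ 256^2 = 65536 ≡ 510 (mod 533)
4^256 ≡ 510^2 = 260100 ≡ 529 (mod 533)
4^512 ≡ 529^2 = 279841 ≡ 16 (mod 533)
532 = 512 + 16 + 4 in binary powers of 2.
So 4^532 ≡ 16 · 529 · 256 ≡ 139 (mod 533).
Since 139 ≠ 1, base 4 is a Fermat witness: 533 is composite.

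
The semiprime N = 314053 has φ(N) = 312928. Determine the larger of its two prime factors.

617

φ(n) = (p−1)(q−1) = n − (p+q) + 1, so p + q = 314053 − 312928 + 1 = 1126.
p and q are the roots of t² − 1126t + 314053 = 0.
Discriminant: 1126² − 4·314053 = 1267876 − 1256212 = 11664; √11664 = 108.
q = (1126 − 108)/2 = 509, p = (1126 + 108)/2 = 617.
Check: 509 · 617 = 314053.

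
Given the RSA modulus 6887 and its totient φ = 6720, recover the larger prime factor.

97

φ(n) = (p−1)(q−1) = n − (p+q) + 1, so p + q = 6887 − 6720 + 1 = 168.
p and q are the roots of t² − 168t + 6887 = 0.
Discriminant: 168² − 4·6887 = 28224 − 27548 = 676; √676 = 26.
q = (168 − 26)/2 = 71, p = (168 + 26)/2 = 97.
Check: 71 · 97 = 6887.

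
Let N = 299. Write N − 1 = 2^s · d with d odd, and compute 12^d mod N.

299 − 1 = 298 = 2^1 · 149, so d = 149.
12^1 ≡ 12 (mod 299)
12^2 ≡ 12^2 = 144 ≡ 144 (mod 299)
12^4 ≡ 144^2 = 20736 ≡ 105 (mod 299)
12^8 ≡ 105^2 = 11025 ≡ 261 (mod 299)
12^16 ≡ 261^2 = 68121 ≡ 248 (mod 299)
12^32 ≡ 248^2 = 61504 ≡ 209 (mod 299)
12^64 ≡ 209^2 = 43681 ≡ 27 (mod 299)
12^128 ≡ 27^2 = 729 ≡ 131 (mod 299)
149 = 128 + 16 + 4 + 1 in binary powers of 2.
So 12^149 ≡ 131 · 248 · 105 · 12 ≡ 285 (mod 299).
Squaring chain: 285; never reaches −1, so base 12 is a Miller–Rabin witness that 299 is composite.

285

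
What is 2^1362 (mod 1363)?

2^1 ≡ 2 (mod 1363)
2^2 ≡ 2^2 = 4 ≡ 4 (mod 1363)
2^4 ≡ 4^2 = 16 ≡ 16 (mod 1363)
2^8 ≡ 16^2 = 256 ≡ 256 (mod 1363)
2^16 ≡ 256^2 = 65536 ≡ 112 (mod 1363)
2^32 ≡ 112^2 = 12544 ≡ 277 (mod 1363)
2^64 ≡ 277^2 = 76729 ≡ 401 (mod 1363)
2^128 ≡ 401^2 = 160801 ≡ 1330 (mod 1363)
2^256 ≡ 1330^2 = 1768900 ≡ 1089 (mod 1363)
2^512 ≡ 1089^2 = 1185921 ≡ 111 (mod 1363)
2^1024 ≡ 111^2 = 12321 ≡ 54 (mod 1363)
1362 = 1024 + 256 + 64 + 16 + 2 in binary powers of 2.
So 2^1362 ≡ 54 · 1089 · 401 · 112 · 4 ≡ 361 (mod 1363).
Since 361 ≠ 1, base 2 is a Fermat witness: 1363 is composite.

361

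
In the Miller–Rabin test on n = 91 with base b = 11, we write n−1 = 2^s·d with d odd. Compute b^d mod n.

91 − 1 = 90 = 2^1 · 45, so d = 45.
11^1 ≡ 11 (mod 91)
11^2 ≡ 11^2 = 121 ≡ 30 (mod 91)
11^4 ≡ 30^2 = 900 ≡ 81 (mod 91)
11^8 ≡ 81^2 = 6561 ≡ 9 (mod 91)
11^16 ≡ 9^2 = 81 ≡ 81 (mod 91)
11^32 ≡ 81^2 = 6561 ≡ 9 (mod 91)
45 = 32 + 8 + 4 + 1 in binary powers of 2.
So 11^45 ≡ 9 · 9 · 81 · 11 ≡ 8 (mod 91).
Squaring chain: 8; never reaches −1, so base 11 is a Miller–Rabin witness that 91 is composite.

8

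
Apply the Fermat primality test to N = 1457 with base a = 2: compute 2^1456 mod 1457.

2^1 ≡ 2 (mod 1457)
2^2 ≡ 2^2 = 4 ≡ 4 (mod 1457)
2^4 ≡ 4^2 = 16 ≡ 16 (mod 1457)
2^8 ≡ 16^2 = 256 ≡ 256 (mod 1457)
2^16 ≡ 256^2 = 65536 ≡ 1428 (mod 1457)
2^32 ≡ 1428^2 = 2039184 ≡ 841 (mod 1457)
2^64 ≡ 841^2 = 707281 ≡ 636 (mod 1457)
2^128 ≡ 636^2 = 404496 ≡ 907 (mod 1457)
2^256 ≡ 907^2 = 822649 ≡ 901 (mod 1457)
2^512 ≡ 901^2 = 811801 ≡ 252 (mod 1457)
2^1024 ≡ 252^2 = 63504 ≡ 853 (mod 1457)
1456 = 1024 + 256 + 128 + 32 + 16 in binary powers of 2.
So 2^1456 ≡ 853 · 901 · 907 · 841 · 1428 ≡ 1397 (mod 1457).
Since 1397 ≠ 1, base 2 is a Fermat witness: 1457 is composite.

1397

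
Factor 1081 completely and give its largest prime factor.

47

1081 = 23 · 47
47 is prime.
So 1081 = 23 · 47; the largest prime factor is 47.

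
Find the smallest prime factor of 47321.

47321 is odd.
Digit sum 17, not divisible by 3.
Ends in 1: not divisible by 5.
7: 47321 = 7·6760 + 1
11: 47321 = 11·4301 + 10
13: 47321 = 13·3640 + 1
17: 47321 = 17·2783 + 10
19: 47321 = 19·2490 + 11
23: 47321 = 23·2057 + 10
29: 47321 = 29·1631 + 22
31: 47321 = 31·1526 + 15
37: 47321 = 37·1278 + 35
41: 47321 = 41·1154 + 7
43: 47321 = 43·1100 + 21
47: 47321 = 47·1006 + 39
53: 47321 = 53·892 + 45
59: 47321 = 59·802 + 3
61: 47321 = 61·775 + 46
67: 47321 = 67·706 + 19
71: 47321 = 71·666 + 35
73: 47321 = 73·648 + 17
79: 47321 = 79·599

79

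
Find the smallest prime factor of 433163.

31

433163 is odd.
Digit sum 20, not divisible by 3.
Ends in 3: not divisible by 5.
7: 433163 = 7·61880 + 3
11: 433163 = 11·39378 + 5
13: 433163 = 13·33320 + 3
17: 433163 = 17·25480 + 3
19: 433163 = 19·22798 + 1
23: 433163 = 23·18833 + 4
29: 433163 = 29·14936 + 19
31: 433163 = 31·13973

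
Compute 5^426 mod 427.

253

5^1 ≡ 5 (mod 427)
5^2 ≡ 5^2 = 25 ≡ 25 (mod 427)
5^4 ≡ 25^2 = 625 ≡ 198 (mod 427)
5^8 ≡ 198^2 = 39204 ≡ 347 (mod 427)
5^16 ≡ 347^2 = 120409 ≡ 422 (mod 427)
5^32 ≡ 422^2 = 178084 ≡ 25 (mod 427)
5^64 ≡ 25^2 = 625 ≡ 198 (mod 427)
5^128 ≡ 198^2 = 39204 ≡ 347 (mod 427)
5^256 ≡ 347^2 = 120409 ≡ 422 (mod 427)
426 = 256 + 128 + 32 + 8 + 2 in binary powers of 2.
So 5^426 ≡ 422 · 347 · 25 · 347 · 25 ≡ 253 (mod 427).
Since 253 ≠ 1, base 5 is a Fermat witness: 427 is composite.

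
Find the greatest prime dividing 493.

29

493 = 17 · 29
29 is prime.
So 493 = 17 · 29; the largest prime factor is 29.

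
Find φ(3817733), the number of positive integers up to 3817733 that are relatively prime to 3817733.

3744000

Factor: 3817733 = 131 · 151 · 193.
φ(3817733) = (131−1) · (151−1) · (193−1) = 130 · 150 · 192 = 3744000.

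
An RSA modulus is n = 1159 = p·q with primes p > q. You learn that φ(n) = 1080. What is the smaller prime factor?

19

φ(n) = (p−1)(q−1) = n − (p+q) + 1, so p + q = 1159 − 1080 + 1 = 80.
p and q are the roots of t² − 80t + 1159 = 0.
Discriminant: 80² − 4·1159 = 6400 − 4636 = 1764; √1764 = 42.
q = (80 − 42)/2 = 19, p = (80 + 42)/2 = 61.
Check: 19 · 61 = 1159.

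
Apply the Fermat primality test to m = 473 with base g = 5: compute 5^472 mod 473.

5^1 ≡ 5 (mod 473)
5^2 ≡ 5^2 = 25 ≡ 25 (mod 473)
5^4 ≡ 25^2 = 625 ≡ 152 (mod 473)
5^8 ≡ 152^2 = 23104 ≡ 400 (mod 473)
5^16 ≡ 400^2 = 160000 ≡ 126 (mod 473)
5^32 ≡ 126^2 = 15876 ≡ 267 (mod 473)
5^64 ≡ 267^2 = 71289 ≡ 339 (mod 473)
5^128 ≡ 339^2 = 114921 ≡ 455 (mod 473)
5^256 ≡ 455^2 = 207025 ≡ 324 (mod 473)
472 = 256 + 128 + 64 + 16 + 8 in binary powers of 2.
So 5^472 ≡ 324 · 455 · 339 · 126 · 400 ≡ 454 (mod 473).
Since 454 ≠ 1, base 5 is a Fermat witness: 473 is composite.

454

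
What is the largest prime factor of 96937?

59

96937 = 31 · 3127
3127 = 53 · 59
59 is prime.
So 96937 = 31 · 53 · 59; the largest prime factor is 59.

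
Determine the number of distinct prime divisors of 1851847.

1851847 = 31^2 · 1927
1927 = 41 · 47
1851847 = 31^2 · 41 · 47, which has 3 distinct prime factors.

3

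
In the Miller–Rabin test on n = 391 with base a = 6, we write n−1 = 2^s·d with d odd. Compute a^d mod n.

386

391 − 1 = 390 = 2^1 · 195, so d = 195.
6^1 ≡ 6 (mod 391)
6^2 ≡ 6^2 = 36 ≡ 36 (mod 391)
6^4 ≡ 36^2 = 1296 ≡ 123 (mod 391)
6^8 ≡ 123^2 = 15129 ≡ 271 (mod 391)
6^16 ≡ 271^2 = 73441 ≡ 324 (mod 391)
6^32 ≡ 324^2 = 104976 ≡ 188 (mod 391)
6^64 ≡ 188^2 = 35344 ≡ 154 (mod 391)
6^128 ≡ 154^2 = 23716 ≡ 256 (mod 391)
195 = 128 + 64 + 2 + 1 in binary powers of 2.
So 6^195 ≡ 256 · 154 · 36 · 6 ≡ 386 (mod 391).
Squaring chain: 386; never reaches −1, so base 6 is a Miller–Rabin witness that 391 is composite.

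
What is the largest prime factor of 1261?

97

1261 = 13 · 97
97 is prime.
So 1261 = 13 · 97; the largest prime factor is 97.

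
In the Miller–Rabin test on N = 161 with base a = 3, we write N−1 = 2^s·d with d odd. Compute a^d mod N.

82

161 − 1 = 160 = 2^5 · 5, so d = 5.
3^1 ≡ 3 (mod 161)
3^2 ≡ 3^2 = 9 ≡ 9 (mod 161)
3^4 ≡ 9^2 = 81 ≡ 81 (mod 161)
5 = 4 + 1 in binary powers of 2.
So 3^5 ≡ 81 · 3 ≡ 82 (mod 161).
Squaring chain: 82 → 123 → 156 → 25 → 142; never reaches −1, so base 3 is a Miller–Rabin witness that 161 is composite.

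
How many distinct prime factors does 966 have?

4

966 = 2 · 483
483 = 3 · 161
161 = 7 · 23
966 = 2 · 3 · 7 · 23, which has 4 distinct prime factors.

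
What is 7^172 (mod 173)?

7^1 ≡ 7 (mod 173)
7^2 ≡ 7^2 = 49 ≡ 49 (mod 173)
7^4 ≡ 49^2 = 2401 ≡ 152 (mod 173)
7^8 ≡ 152^2 = 23104 ≡ 95 (mod 173)
7^16 ≡ 95^2 = 9025 ≡ 29 (mod 173)
7^32 ≡ 29^2 = 841 ≡ 149 (mod 173)
7^64 ≡ 149^2 = 22201 ≡ 57 (mod 173)
7^128 ≡ 57^2 = 3249 ≡ 135 (mod 173)
172 = 128 + 32 + 8 + 4 in binary powers of 2.
So 7^172 ≡ 135 · 149 · 95 · 152 ≡ 1 (mod 173).
Since the result is 1, base 7 gives no evidence that 173 is composite.

1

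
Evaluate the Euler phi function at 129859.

Factor: 129859 = 31 · 59 · 71.
φ(129859) = (31−1) · (59−1) · (71−1) = 30 · 58 · 70 = 121800.

121800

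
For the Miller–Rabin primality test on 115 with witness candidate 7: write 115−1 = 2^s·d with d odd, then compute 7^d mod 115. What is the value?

112

115 − 1 = 114 = 2^1 · 57, so d = 57.
7^1 ≡ 7 (mod 115)
7^2 ≡ 7^2 = 49 ≡ 49 (mod 115)
7^4 ≡ 49^2 = 2401 ≡ 101 (mod 115)
7^8 ≡ 101^2 = 10201 ≡ 81 (mod 115)
7^16 ≡ 81^2 = 6561 ≡ 6 (mod 115)
7^32 ≡ 6^2 = 36 ≡ 36 (mod 115)
57 = 32 + 16 + 8 + 1 in binary powers of 2.
So 7^57 ≡ 36 · 6 · 81 · 7 ≡ 112 (mod 115).
Squaring chain: 112; never reaches −1, so base 7 is a Miller–Rabin witness that 115 is composite.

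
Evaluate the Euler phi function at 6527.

6360

Factor: 6527 = 61 · 107.
φ(6527) = (61−1) · (107−1) = 60 · 106 = 6360.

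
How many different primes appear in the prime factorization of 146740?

146740 = 2^2 · 36685
36685 = 5 · 7337
7337 = 11 · 667
667 = 23 · 29
146740 = 2^2 · 5 · 11 · 23 · 29, which has 5 distinct prime factors.

5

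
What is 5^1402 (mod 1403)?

5^1 ≡ 5 (mod 1403)
5^2 ≡ 5^2 = 25 ≡ 25 (mod 1403)
5^4 ≡ 25^2 = 625 ≡ 625 (mod 1403)
5^8 ≡ 625^2 = 390625 ≡ 591 (mod 1403)
5^16 ≡ 591^2 = 349281 ≡ 1337 (mod 1403)
5^32 ≡ 1337^2 = 1787569 ≡ 147 (mod 1403)
5^64 ≡ 147^2 = 21609 ≡ 564 (mod 1403)
5^128 ≡ 564^2 = 318096 ≡ 1018 (mod 1403)
5^256 ≡ 1018^2 = 1036324 ≡ 910 (mod 1403)
5^512 ≡ 910^2 = 828100 ≡ 330 (mod 1403)
5^1024 ≡ 330^2 = 108900 ≡ 869 (mod 1403)
1402 = 1024 + 256 + 64 + 32 + 16 + 8 + 2 in binary powers of 2.
So 5^1402 ≡ 869 · 910 · 564 · 147 · 1337 · 591 · 25 ≡ 992 (mod 1403).
Since 992 ≠ 1, base 5 is a Fermat witness: 1403 is composite.

992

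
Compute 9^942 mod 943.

901

9^1 ≡ 9 (mod 943)
9^2 ≡ 9^2 = 81 ≡ 81 (mod 943)
9^4 ≡ 81^2 = 6561 ≡ 903 (mod 943)
9^8 ≡ 903^2 = 815409 ≡ 657 (mod 943)
9^16 ≡ 657^2 = 431649 ≡ 698 (mod 943)
9^32 ≡ 698^2 = 487204 ≡ 616 (mod 943)
9^64 ≡ 616^2 = 379456 ≡ 370 (mod 943)
9^128 ≡ 370^2 = 136900 ≡ 165 (mod 943)
9^256 ≡ 165^2 = 27225 ≡ 821 (mod 943)
9^512 ≡ 821^2 = 674041 ≡ 739 (mod 943)
942 = 512 + 256 + 128 + 32 + 8 + 4 + 2 in binary powers of 2.
So 9^942 ≡ 739 · 821 · 165 · 616 · 657 · 903 · 81 ≡ 901 (mod 943).
Since 901 ≠ 1, base 9 is a Fermat witness: 943 is composite.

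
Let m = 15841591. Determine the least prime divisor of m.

15841591 is odd.
Digit sum 34, not divisible by 3.
Ends in 1: not divisible by 5.
7: 15841591 = 7·2263084 + 3
11: 15841591 = 11·1440144 + 7
13: 15841591 = 13·1218583 + 12
17: 15841591 = 17·931858 + 5
19: 15841591 = 19·833767 + 18
23: 15841591 = 23·688764 + 19
29: 15841591 = 29·546261 + 22
31: 15841591 = 31·511019 + 2
37: 15841591 = 37·428151 + 4
41: 15841591 = 41·386380 + 11
43: 15841591 = 43·368409 + 4
47: 15841591 = 47·337055 + 6
53: 15841591 = 53·298897 + 50
59: 15841591 = 59·268501 + 32
61: 15841591 = 61·259698 + 13
67: 15841591 = 67·236441 + 44
71: 15841591 = 71·223121

71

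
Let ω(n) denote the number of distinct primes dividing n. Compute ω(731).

731 = 17 · 43
731 = 17 · 43, which has 2 distinct prime factors.

2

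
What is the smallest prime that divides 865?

5

865 is odd.
Digit sum 19, not divisible by 3.
Ends in 5: divisible by 5.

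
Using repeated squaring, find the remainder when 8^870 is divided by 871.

662

8^1 ≡ 8 (mod 871)
8^2 ≡ 8^2 = 64 ≡ 64 (mod 871)
8^4 ≡ 64^2 = 4096 ≡ 612 (mod 871)
8^8 ≡ 612^2 = 374544 ≡ 14 (mod 871)
8^16 ≡ 14^2 = 196 ≡ 196 (mod 871)
8^32 ≡ 196^2 = 38416 ≡ 92 (mod 871)
8^64 ≡ 92^2 = 8464 ≡ 625 (mod 871)
8^128 ≡ 625^2 = 390625 ≡ 417 (mod 871)
8^256 ≡ 417^2 = 173889 ≡ 560 (mod 871)
8^512 ≡ 560^2 = 313600 ≡ 40 (mod 871)
870 = 512 + 256 + 64 + 32 + 4 + 2 in binary powers of 2.
So 8^870 ≡ 40 · 560 · 625 · 92 · 612 · 64 ≡ 662 (mod 871).
Since 662 ≠ 1, base 8 is a Fermat witness: 871 is composite.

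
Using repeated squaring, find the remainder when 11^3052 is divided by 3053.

2968

11^1 ≡ 11 (mod 3053)
11^2 ≡ 11^2 = 121 ≡ 121 (mod 3053)
11^4 ≡ 121^2 = 14641 ≡ 2429 (mod 3053)
11^8 ≡ 2429^2 = 5900041 ≡ 1645 (mod 3053)
11^16 ≡ 1645^2 = 2706025 ≡ 1067 (mod 3053)
11^32 ≡ 1067^2 = 1138489 ≡ 2773 (mod 3053)
11^64 ≡ 2773^2 = 7689529 ≡ 2075 (mod 3053)
11^128 ≡ 2075^2 = 4305625 ≡ 895 (mod 3053)
11^256 ≡ 895^2 = 801025 ≡ 1139 (mod 3053)
11^512 ≡ 1139^2 = 1297321 ≡ 2849 (mod 3053)
11^1024 ≡ 2849^2 = 8116801 ≡ 1927 (mod 3053)
11^2048 ≡ 1927^2 = 3713329 ≡ 881 (mod 3053)
3052 = 2048 + 512 + 256 + 128 + 64 + 32 + 8 + 4 in binary powers of 2.
So 11^3052 ≡ 881 · 2849 · 1139 · 895 · 2075 · 2773 · 1645 · 2429 ≡ 2968 (mod 3053).
Since 2968 ≠ 1, base 11 is a Fermat witness: 3053 is composite.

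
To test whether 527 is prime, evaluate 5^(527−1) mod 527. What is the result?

5^1 ≡ 5 (mod 527)
5^2 ≡ 5^2 = 25 ≡ 25 (mod 527)
5^4 ≡ 25^2 = 625 ≡ 98 (mod 527)
5^8 ≡ 98^2 = 9604 ≡ 118 (mod 527)
5^16 ≡ 118^2 = 13924 ≡ 222 (mod 527)
5^32 ≡ 222^2 = 49284 ≡ 273 (mod 527)
5^64 ≡ 273^2 = 74529 ≡ 222 (mod 527)
5^128 ≡ 222^2 = 49284 ≡ 273 (mod 527)
5^256 ≡ 273^2 = 74529 ≡ 222 (mod 527)
5^512 ≡ 222^2 = 49284 ≡ 273 (mod 527)
526 = 512 + 8 + 4 + 2 in binary powers of 2.
So 5^526 ≡ 273 · 118 · 98 · 25 ≡ 253 (mod 527).
Since 253 ≠ 1, base 5 is a Fermat witness: 527 is composite.

253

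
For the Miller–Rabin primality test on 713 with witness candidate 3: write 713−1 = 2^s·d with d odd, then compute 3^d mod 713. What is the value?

486

713 − 1 = 712 = 2^3 · 89, so d = 89.
3^1 ≡ 3 (mod 713)
3^2 ≡ 3^2 = 9 ≡ 9 (mod 713)
3^4 ≡ 9^2 = 81 ≡ 81 (mod 713)
3^8 ≡ 81^2 = 6561 ≡ 144 (mod 713)
3^16 ≡ 144^2 = 20736 ≡ 59 (mod 713)
3^32 ≡ 59^2 = 3481 ≡ 629 (mod 713)
3^64 ≡ 629^2 = 395641 ≡ 639 (mod 713)
89 = 64 + 16 + 8 + 1 in binary powers of 2.
So 3^89 ≡ 639 · 59 · 144 · 3 ≡ 486 (mod 713).
Squaring chain: 486 → 193 → 173; never reaches −1, so base 3 is a Miller–Rabin witness that 713 is composite.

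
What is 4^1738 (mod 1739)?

4^1 ≡ 4 (mod 1739)
4^2 ≡ 4^2 = 16 ≡ 16 (mod 1739)
4^4 ≡ 16^2 = 256 ≡ 256 (mod 1739)
4^8 ≡ 256^2 = 65536 ≡ 1193 (mod 1739)
4^16 ≡ 1193^2 = 1423249 ≡ 747 (mod 1739)
4^32 ≡ 747^2 = 558009 ≡ 1529 (mod 1739)
4^64 ≡ 1529^2 = 2337841 ≡ 625 (mod 1739)
4^128 ≡ 625^2 = 390625 ≡ 1089 (mod 1739)
4^256 ≡ 1089^2 = 1185921 ≡ 1662 (mod 1739)
4^512 ≡ 1662^2 = 2762244 ≡ 712 (mod 1739)
4^1024 ≡ 712^2 = 506944 ≡ 895 (mod 1739)
1738 = 1024 + 512 + 128 + 64 + 8 + 2 in binary powers of 2.
So 4^1738 ≡ 895 · 712 · 1089 · 625 · 1193 · 16 ≡ 995 (mod 1739).
Since 995 ≠ 1, base 4 is a Fermat witness: 1739 is composite.

995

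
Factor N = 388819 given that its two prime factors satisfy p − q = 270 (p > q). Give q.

503

Since p = q + 270, we have 388819 = q(q + 270), so q² + 270q − 388819 = 0.
Discriminant: 270² + 4·388819 = 72900 + 1555276 = 1628176; √1628176 = 1276.
q = (−270 + 1276)/2 = 503, and p = q + 270 = 773.
Check: 503 · 773 = 388819.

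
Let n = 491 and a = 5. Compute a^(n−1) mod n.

5^1 ≡ 5 (mod 491)
5^2 ≡ 5^2 = 25 ≡ 25 (mod 491)
5^4 ≡ 25^2 = 625 ≡ 134 (mod 491)
5^8 ≡ 134^2 = 17956 ≡ 280 (mod 491)
5^16 ≡ 280^2 = 78400 ≡ 331 (mod 491)
5^32 ≡ 331^2 = 109561 ≡ 68 (mod 491)
5^64 ≡ 68^2 = 4624 ≡ 205 (mod 491)
5^128 ≡ 205^2 = 42025 ≡ 290 (mod 491)
5^256 ≡ 290^2 = 84100 ≡ 139 (mod 491)
490 = 256 + 128 + 64 + 32 + 8 + 2 in binary powers of 2.
So 5^490 ≡ 139 · 290 · 205 · 68 · 280 · 25 ≡ 1 (mod 491).
Since the result is 1, base 5 gives no evidence that 491 is composite.

1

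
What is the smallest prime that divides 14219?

14219 is odd.
Digit sum 17, not divisible by 3.
Ends in 9: not divisible by 5.
7: 14219 = 7·2031 + 2
11: 14219 = 11·1292 + 7
13: 14219 = 13·1093 + 10
17: 14219 = 17·836 + 7
19: 14219 = 19·748 + 7
23: 14219 = 23·618 + 5
29: 14219 = 29·490 + 9
31: 14219 = 31·458 + 21
37: 14219 = 37·384 + 11
41: 14219 = 41·346 + 33
43: 14219 = 43·330 + 29
47: 14219 = 47·302 + 25
53: 14219 = 53·268 + 15
59: 14219 = 59·241

59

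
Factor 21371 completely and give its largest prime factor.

71

21371 = 7 · 3053
3053 = 43 · 71
71 is prime.
So 21371 = 7 · 43 · 71; the largest prime factor is 71.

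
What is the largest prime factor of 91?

91 = 7 · 13
13 is prime.
So 91 = 7 · 13; the largest prime factor is 13.

13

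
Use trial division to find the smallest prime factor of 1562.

2

1562 is even: 2 divides it.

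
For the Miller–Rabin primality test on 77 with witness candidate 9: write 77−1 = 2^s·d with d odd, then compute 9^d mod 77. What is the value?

77 − 1 = 76 = 2^2 · 19, so d = 19.
9^1 ≡ 9 (mod 77)
9^2 ≡ 9^2 = 81 ≡ 4 (mod 77)
9^4 ≡ 4^2 = 16 ≡ 16 (mod 77)
9^8 ≡ 16^2 = 256 ≡ 25 (mod 77)
9^16 ≡ 25^2 = 625 ≡ 9 (mod 77)
19 = 16 + 2 + 1 in binary powers of 2.
So 9^19 ≡ 9 · 4 · 9 ≡ 16 (mod 77).
Squaring chain: 16 → 25; never reaches −1, so base 9 is a Miller–Rabin witness that 77 is composite.

16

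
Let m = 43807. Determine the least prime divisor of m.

43807 is odd.
Digit sum 22, not divisible by 3.
Ends in 7: not divisible by 5.
7: 43807 = 7·6258 + 1
11: 43807 = 11·3982 + 5
13: 43807 = 13·3369 + 10
17: 43807 = 17·2576 + 15
19: 43807 = 19·2305 + 12
23: 43807 = 23·1904 + 15
29: 43807 = 29·1510 + 17
31: 43807 = 31·1413 + 4
37: 43807 = 37·1183 + 36
41: 43807 = 41·1068 + 19
43: 43807 = 43·1018 + 33
47: 43807 = 47·932 + 3
53: 43807 = 53·826 + 29
59: 43807 = 59·742 + 29
61: 43807 = 61·718 + 9
67: 43807 = 67·653 + 56
71: 43807 = 71·617

71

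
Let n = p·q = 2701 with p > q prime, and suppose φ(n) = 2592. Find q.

37

φ(n) = (p−1)(q−1) = n − (p+q) + 1, so p + q = 2701 − 2592 + 1 = 110.
p and q are the roots of t² − 110t + 2701 = 0.
Discriminant: 110² − 4·2701 = 12100 − 10804 = 1296; √1296 = 36.
q = (110 − 36)/2 = 37, p = (110 + 36)/2 = 73.
Check: 37 · 73 = 2701.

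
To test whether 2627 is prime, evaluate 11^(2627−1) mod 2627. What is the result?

2616

11^1 ≡ 11 (mod 2627)
11^2 ≡ 11^2 = 121 ≡ 121 (mod 2627)
11^4 ≡ 121^2 = 14641 ≡ 1506 (mod 2627)
11^8 ≡ 1506^2 = 2268036 ≡ 935 (mod 2627)
11^16 ≡ 935^2 = 874225 ≡ 2061 (mod 2627)
11^32 ≡ 2061^2 = 4247721 ≡ 2489 (mod 2627)
11^64 ≡ 2489^2 = 6195121 ≡ 655 (mod 2627)
11^128 ≡ 655^2 = 429025 ≡ 824 (mod 2627)
11^256 ≡ 824^2 = 678976 ≡ 1210 (mod 2627)
11^512 ≡ 1210^2 = 1464100 ≡ 861 (mod 2627)
11^1024 ≡ 861^2 = 741321 ≡ 507 (mod 2627)
11^2048 ≡ 507^2 = 257049 ≡ 2230 (mod 2627)
2626 = 2048 + 512 + 64 + 2 in binary powers of 2.
So 11^2626 ≡ 2230 · 861 · 655 · 121 ≡ 2616 (mod 2627).
Since 2616 ≠ 1, base 11 is a Fermat witness: 2627 is composite.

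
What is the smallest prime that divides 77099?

11

77099 is odd.
Digit sum 32, not divisible by 3.
Ends in 9: not divisible by 5.
7: 77099 = 7·11014 + 1
11: 77099 = 11·7009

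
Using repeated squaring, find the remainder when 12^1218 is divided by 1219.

905

12^1 ≡ 12 (mod 1219)
12^2 ≡ 12^2 = 144 ≡ 144 (mod 1219)
12^4 ≡ 144^2 = 20736 ≡ 13 (mod 1219)
12^8 ≡ 13^2 = 169 ≡ 169 (mod 1219)
12^16 ≡ 169^2 = 28561 ≡ 524 (mod 1219)
12^32 ≡ 524^2 = 274576 ≡ 301 (mod 1219)
12^64 ≡ 301^2 = 90601 ≡ 395 (mod 1219)
12^128 ≡ 395^2 = 156025 ≡ 1212 (mod 1219)
12^256 ≡ 1212^2 = 1468944 ≡ 49 (mod 1219)
12^512 ≡ 49^2 = 2401 ≡ 1182 (mod 1219)
12^1024 ≡ 1182^2 = 1397124 ≡ 150 (mod 1219)
1218 = 1024 + 128 + 64 + 2 in binary powers of 2.
So 12^1218 ≡ 150 · 1212 · 395 · 144 ≡ 905 (mod 1219).
Since 905 ≠ 1, base 12 is a Fermat witness: 1219 is composite.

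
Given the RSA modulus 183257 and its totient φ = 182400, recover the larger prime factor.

φ(n) = (p−1)(q−1) = n − (p+q) + 1, so p + q = 183257 − 182400 + 1 = 858.
p and q are the roots of t² − 858t + 183257 = 0.
Discriminant: 858² − 4·183257 = 736164 − 733028 = 3136; √3136 = 56.
q = (858 − 56)/2 = 401, p = (858 + 56)/2 = 457.
Check: 401 · 457 = 183257.

457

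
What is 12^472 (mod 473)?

12^1 ≡ 12 (mod 473)
12^2 ≡ 12^2 = 144 ≡ 144 (mod 473)
12^4 ≡ 144^2 = 20736 ≡ 397 (mod 473)
12^8 ≡ 397^2 = 157609 ≡ 100 (mod 473)
12^16 ≡ 100^2 = 10000 ≡ 67 (mod 473)
12^32 ≡ 67^2 = 4489 ≡ 232 (mod 473)
12^64 ≡ 232^2 = 53824 ≡ 375 (mod 473)
12^128 ≡ 375^2 = 140625 ≡ 144 (mod 473)
12^256 ≡ 144^2 = 20736 ≡ 397 (mod 473)
472 = 256 + 128 + 64 + 16 + 8 in binary powers of 2.
So 12^472 ≡ 397 · 144 · 375 · 67 · 100 ≡ 210 (mod 473).
Since 210 ≠ 1, base 12 is a Fermat witness: 473 is composite.

210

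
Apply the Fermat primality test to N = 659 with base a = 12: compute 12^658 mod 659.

12^1 ≡ 12 (mod 659)
12^2 ≡ 12^2 = 144 ≡ 144 (mod 659)
12^4 ≡ 144^2 = 20736 ≡ 307 (mod 659)
12^8 ≡ 307^2 = 94249 ≡ 12 (mod 659)
12^16 ≡ 12^2 = 144 ≡ 144 (mod 659)
12^32 ≡ 144^2 = 20736 ≡ 307 (mod 659)
12^64 ≡ 307^2 = 94249 ≡ 12 (mod 659)
12^128 ≡ 12^2 = 144 ≡ 144 (mod 659)
12^256 ≡ 144^2 = 20736 ≡ 307 (mod 659)
12^512 ≡ 307^2 = 94249 ≡ 12 (mod 659)
658 = 512 + 128 + 16 + 2 in binary powers of 2.
So 12^658 ≡ 12 · 144 · 144 · 144 ≡ 1 (mod 659).
Since the result is 1, base 12 gives no evidence that 659 is composite.

1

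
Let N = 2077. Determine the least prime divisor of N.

31

2077 is odd.
Digit sum 16, not divisible by 3.
Ends in 7: not divisible by 5.
7: 2077 = 7·296 + 5
11: 2077 = 11·188 + 9
13: 2077 = 13·159 + 10
17: 2077 = 17·122 + 3
19: 2077 = 19·109 + 6
23: 2077 = 23·90 + 7
29: 2077 = 29·71 + 18
31: 2077 = 31·67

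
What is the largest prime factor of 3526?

3526 = 2 · 1763
1763 = 41 · 43
43 is prime.
So 3526 = 2 · 41 · 43; the largest prime factor is 43.

43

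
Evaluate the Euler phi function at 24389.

23548

Factor: 24389 = 29^3.
φ(24389) = 29^2·(29−1) = 23548.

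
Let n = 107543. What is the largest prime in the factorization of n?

107543 = 41 · 2623
2623 = 43 · 61
61 is prime.
So 107543 = 41 · 43 · 61; the largest prime factor is 61.

61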